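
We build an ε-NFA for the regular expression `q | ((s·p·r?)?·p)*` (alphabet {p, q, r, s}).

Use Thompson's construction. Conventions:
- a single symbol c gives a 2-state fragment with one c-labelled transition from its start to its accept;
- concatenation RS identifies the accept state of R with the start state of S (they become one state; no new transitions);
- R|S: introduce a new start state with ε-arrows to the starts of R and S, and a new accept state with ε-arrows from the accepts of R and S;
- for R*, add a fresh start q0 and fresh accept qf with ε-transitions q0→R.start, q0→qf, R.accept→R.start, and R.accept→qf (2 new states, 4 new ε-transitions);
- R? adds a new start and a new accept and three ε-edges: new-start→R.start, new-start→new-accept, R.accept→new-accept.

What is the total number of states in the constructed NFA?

By structural recursion:
Each of the 5 symbol leaves contributes a 2-state fragment.
  r? : 4 states
  s·p·r? : 6 states
  (s·p·r?)? : 8 states
  (s·p·r?)?·p : 9 states
  ((s·p·r?)?·p)* : 11 states
  q | ((s·p·r?)?·p)* : 15 states

15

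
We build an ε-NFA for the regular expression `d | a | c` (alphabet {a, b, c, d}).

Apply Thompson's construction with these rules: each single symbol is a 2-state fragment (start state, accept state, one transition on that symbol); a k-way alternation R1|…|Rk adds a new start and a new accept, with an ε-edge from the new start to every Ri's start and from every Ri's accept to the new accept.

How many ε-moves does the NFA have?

Building bottom-up:
Each of the 3 symbol leaves contributes 0 ε-transitions.
  d | a | c : 6 ε-transitions

6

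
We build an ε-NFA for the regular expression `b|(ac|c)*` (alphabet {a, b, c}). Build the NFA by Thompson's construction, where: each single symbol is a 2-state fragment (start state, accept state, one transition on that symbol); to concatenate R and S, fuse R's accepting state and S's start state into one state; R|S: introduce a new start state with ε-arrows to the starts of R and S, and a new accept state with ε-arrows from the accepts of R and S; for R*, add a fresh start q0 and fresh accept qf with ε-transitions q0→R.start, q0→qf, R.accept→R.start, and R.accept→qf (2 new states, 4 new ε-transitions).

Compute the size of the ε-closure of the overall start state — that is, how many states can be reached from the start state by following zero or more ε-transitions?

8

Work bottom-up. For each fragment F, track |ε-closure(F.start)| and whether F's accept lies in that closure (i.e. whether F accepts ε). A single-symbol fragment has closure size 1 and does not accept ε.
  ac : C equals the left operand's closure size = 1 (its accept is not ε-reachable, so the closure stops there)
  ac|c : new start ε-reaches every alternative's start; none of them accept ε, so the new accept is not reached: C = 1 + 1 + 1 = 3
  (ac|c)* : new start has ε-edges to the inner start and to the new accept, so C = 2 + 3 = 5
  b|(ac|c)* : C = 1 (new start) + (1 + 5) + 1 (new accept, since some branch ε-reaches its own accept) = 8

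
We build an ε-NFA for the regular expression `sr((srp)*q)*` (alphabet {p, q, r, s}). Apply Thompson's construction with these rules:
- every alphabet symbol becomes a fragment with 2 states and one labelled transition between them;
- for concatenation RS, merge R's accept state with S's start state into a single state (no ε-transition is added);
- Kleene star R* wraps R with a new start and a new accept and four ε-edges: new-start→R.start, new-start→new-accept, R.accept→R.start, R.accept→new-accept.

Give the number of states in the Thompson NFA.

Per subexpression:
Each of the 6 symbol leaves contributes a 2-state fragment.
  srp → 4 states
  (srp)* → 6 states
  (srp)*q → 7 states
  ((srp)*q)* → 9 states
  sr((srp)*q)* → 11 states

11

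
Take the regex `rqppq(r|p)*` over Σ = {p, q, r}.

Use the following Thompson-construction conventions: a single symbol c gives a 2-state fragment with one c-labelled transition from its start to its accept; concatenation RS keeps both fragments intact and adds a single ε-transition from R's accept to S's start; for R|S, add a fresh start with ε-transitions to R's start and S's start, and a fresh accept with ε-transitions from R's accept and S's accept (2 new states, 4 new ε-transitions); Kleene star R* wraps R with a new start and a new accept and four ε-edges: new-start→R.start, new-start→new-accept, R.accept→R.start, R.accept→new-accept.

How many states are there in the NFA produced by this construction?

By structural recursion:
Each of the 7 symbol leaves contributes a 2-state fragment.
  r|p = 6 states
  (r|p)* = 8 states
  rqppq(r|p)* = 18 states

18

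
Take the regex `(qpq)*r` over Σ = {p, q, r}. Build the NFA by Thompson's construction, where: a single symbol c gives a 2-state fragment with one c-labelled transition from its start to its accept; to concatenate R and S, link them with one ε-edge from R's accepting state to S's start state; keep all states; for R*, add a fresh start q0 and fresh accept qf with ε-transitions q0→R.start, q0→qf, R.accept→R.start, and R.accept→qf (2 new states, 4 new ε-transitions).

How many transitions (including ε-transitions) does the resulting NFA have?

11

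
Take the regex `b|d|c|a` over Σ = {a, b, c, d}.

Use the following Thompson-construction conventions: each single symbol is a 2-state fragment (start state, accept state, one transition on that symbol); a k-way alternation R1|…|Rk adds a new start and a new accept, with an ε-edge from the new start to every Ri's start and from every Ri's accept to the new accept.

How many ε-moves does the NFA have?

8

Bottom-up over the parse tree:
Each of the 4 symbol leaves contributes 0 ε-transitions.
  b|d|c|a — 8 ε-transitions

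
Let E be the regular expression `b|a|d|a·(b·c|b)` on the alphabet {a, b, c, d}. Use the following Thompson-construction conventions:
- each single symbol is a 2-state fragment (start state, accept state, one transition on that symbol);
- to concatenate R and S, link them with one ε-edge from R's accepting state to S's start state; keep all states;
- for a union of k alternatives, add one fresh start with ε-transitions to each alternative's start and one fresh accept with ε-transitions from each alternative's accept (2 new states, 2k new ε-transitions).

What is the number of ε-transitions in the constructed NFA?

14

Building bottom-up:
Each of the 7 symbol leaves contributes 0 ε-transitions.
  b·c → 1 ε-transition
  b·c|b → 5 ε-transitions
  a·(b·c|b) → 6 ε-transitions
  b|a|d|a·(b·c|b) → 14 ε-transitions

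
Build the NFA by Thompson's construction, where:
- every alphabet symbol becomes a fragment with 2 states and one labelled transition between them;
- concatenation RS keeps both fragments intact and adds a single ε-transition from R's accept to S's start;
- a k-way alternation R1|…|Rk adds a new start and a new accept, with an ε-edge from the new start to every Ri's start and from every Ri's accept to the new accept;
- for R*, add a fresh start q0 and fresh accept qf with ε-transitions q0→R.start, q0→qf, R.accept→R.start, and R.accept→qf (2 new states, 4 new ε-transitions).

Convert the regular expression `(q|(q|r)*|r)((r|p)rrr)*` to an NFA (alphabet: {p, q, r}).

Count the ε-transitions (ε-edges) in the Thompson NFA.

Per subexpression:
Each of the 9 symbol leaves contributes 0 ε-transitions.
  q|r — 4 ε-transitions
  (q|r)* — 8 ε-transitions
  q|(q|r)*|r — 14 ε-transitions
  r|p — 4 ε-transitions
  (r|p)rrr — 7 ε-transitions
  ((r|p)rrr)* — 11 ε-transitions
  (q|(q|r)*|r)((r|p)rrr)* — 26 ε-transitions

26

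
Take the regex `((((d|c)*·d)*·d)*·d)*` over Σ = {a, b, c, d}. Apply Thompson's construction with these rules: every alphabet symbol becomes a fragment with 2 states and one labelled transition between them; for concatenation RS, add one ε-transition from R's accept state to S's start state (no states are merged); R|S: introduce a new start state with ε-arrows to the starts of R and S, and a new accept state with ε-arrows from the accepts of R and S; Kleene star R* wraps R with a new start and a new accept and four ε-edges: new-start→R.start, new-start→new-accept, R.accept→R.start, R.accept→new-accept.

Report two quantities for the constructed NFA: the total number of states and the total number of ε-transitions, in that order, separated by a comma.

20, 23

By structural recursion:
Each of the 5 symbol leaves contributes 2 states and 0 ε-transitions.
  d|c — 6 states, 4 ε-transitions
  (d|c)* — 8 states, 8 ε-transitions
  (d|c)*·d — 10 states, 9 ε-transitions
  ((d|c)*·d)* — 12 states, 13 ε-transitions
  ((d|c)*·d)*·d — 14 states, 14 ε-transitions
  (((d|c)*·d)*·d)* — 16 states, 18 ε-transitions
  (((d|c)*·d)*·d)*·d — 18 states, 19 ε-transitions
  ((((d|c)*·d)*·d)*·d)* — 20 states, 23 ε-transitions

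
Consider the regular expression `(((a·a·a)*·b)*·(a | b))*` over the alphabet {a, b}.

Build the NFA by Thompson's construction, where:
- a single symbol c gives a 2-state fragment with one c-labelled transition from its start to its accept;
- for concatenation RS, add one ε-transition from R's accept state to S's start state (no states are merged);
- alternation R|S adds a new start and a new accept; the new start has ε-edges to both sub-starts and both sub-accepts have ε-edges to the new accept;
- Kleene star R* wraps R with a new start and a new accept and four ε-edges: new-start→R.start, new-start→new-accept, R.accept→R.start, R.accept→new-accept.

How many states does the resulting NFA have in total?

Per subexpression:
Each of the 6 symbol leaves contributes a 2-state fragment.
  a·a·a = 6 states
  (a·a·a)* = 8 states
  (a·a·a)*·b = 10 states
  ((a·a·a)*·b)* = 12 states
  a | b = 6 states
  ((a·a·a)*·b)*·(a | b) = 18 states
  (((a·a·a)*·b)*·(a | b))* = 20 states

20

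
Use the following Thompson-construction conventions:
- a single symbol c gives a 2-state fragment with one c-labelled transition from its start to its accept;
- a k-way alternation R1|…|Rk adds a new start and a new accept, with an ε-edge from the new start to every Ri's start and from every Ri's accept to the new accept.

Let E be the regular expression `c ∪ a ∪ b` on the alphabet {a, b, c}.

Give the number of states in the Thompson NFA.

Building bottom-up:
Each of the 3 symbol leaves contributes a 2-state fragment.
  c ∪ a ∪ b : 8 states

8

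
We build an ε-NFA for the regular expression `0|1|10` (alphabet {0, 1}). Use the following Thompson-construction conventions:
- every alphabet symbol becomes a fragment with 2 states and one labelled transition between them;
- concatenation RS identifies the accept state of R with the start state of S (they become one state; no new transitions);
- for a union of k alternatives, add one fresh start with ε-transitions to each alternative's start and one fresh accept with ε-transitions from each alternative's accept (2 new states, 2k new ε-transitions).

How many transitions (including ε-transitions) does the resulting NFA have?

Building bottom-up:
Each of the 4 symbol leaves contributes 1 transition (1 symbol, 0 ε).
  10 : 2 transitions (2 symbol, 0 ε)
  0|1|10 : 10 transitions (4 symbol, 6 ε)

10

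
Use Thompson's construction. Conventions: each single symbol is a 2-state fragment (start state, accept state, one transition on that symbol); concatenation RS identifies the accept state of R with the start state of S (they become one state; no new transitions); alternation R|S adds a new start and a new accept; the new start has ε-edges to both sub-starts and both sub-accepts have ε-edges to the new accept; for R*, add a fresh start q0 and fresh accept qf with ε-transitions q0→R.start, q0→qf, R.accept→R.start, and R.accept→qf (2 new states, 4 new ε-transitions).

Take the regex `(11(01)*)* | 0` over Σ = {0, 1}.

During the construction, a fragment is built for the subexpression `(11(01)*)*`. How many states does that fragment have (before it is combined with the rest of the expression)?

9

Fragment for `(11(01)*)*`:
Each of the 4 symbol leaves contributes a 2-state fragment.
  01 = 3 states
  (01)* = 5 states
  11(01)* = 7 states
  (11(01)*)* = 9 states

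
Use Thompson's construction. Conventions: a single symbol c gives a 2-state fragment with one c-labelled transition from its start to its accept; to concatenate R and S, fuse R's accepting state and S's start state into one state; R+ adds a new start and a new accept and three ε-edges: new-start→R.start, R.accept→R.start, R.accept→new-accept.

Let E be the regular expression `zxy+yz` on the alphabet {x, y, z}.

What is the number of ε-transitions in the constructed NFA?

3

By structural recursion:
Each of the 5 symbol leaves contributes 0 ε-transitions.
  y+ = 3 ε-transitions
  zxy+yz = 3 ε-transitions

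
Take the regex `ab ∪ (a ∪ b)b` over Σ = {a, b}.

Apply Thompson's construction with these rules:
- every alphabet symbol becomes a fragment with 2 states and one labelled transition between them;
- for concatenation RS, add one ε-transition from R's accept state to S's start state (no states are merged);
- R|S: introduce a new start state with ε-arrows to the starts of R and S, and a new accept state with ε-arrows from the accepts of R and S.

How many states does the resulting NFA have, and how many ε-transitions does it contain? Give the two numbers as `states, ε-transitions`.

14, 10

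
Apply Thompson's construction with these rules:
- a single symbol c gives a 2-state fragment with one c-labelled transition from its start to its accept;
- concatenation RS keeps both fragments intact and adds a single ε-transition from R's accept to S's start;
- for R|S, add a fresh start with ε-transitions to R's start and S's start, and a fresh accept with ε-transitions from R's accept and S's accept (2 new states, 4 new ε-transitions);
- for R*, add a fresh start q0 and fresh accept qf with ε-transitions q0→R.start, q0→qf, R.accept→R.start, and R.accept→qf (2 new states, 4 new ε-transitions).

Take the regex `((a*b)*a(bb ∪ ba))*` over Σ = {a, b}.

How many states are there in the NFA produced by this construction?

22

By structural recursion:
Each of the 7 symbol leaves contributes a 2-state fragment.
  a* — 4 states
  a*b — 6 states
  (a*b)* — 8 states
  bb — 4 states
  ba — 4 states
  bb ∪ ba — 10 states
  (a*b)*a(bb ∪ ba) — 20 states
  ((a*b)*a(bb ∪ ba))* — 22 states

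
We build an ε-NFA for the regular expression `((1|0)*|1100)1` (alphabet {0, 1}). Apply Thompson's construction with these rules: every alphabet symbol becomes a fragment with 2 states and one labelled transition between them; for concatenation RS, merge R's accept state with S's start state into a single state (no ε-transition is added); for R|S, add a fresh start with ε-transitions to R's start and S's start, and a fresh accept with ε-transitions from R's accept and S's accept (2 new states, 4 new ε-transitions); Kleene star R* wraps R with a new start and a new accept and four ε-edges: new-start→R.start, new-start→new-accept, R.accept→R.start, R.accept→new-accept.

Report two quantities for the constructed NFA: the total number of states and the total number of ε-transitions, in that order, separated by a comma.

16, 12

Bottom-up over the parse tree:
Each of the 7 symbol leaves contributes 2 states and 0 ε-transitions.
  1|0 = 6 states, 4 ε-transitions
  (1|0)* = 8 states, 8 ε-transitions
  1100 = 5 states, 0 ε-transitions
  (1|0)*|1100 = 15 states, 12 ε-transitions
  ((1|0)*|1100)1 = 16 states, 12 ε-transitions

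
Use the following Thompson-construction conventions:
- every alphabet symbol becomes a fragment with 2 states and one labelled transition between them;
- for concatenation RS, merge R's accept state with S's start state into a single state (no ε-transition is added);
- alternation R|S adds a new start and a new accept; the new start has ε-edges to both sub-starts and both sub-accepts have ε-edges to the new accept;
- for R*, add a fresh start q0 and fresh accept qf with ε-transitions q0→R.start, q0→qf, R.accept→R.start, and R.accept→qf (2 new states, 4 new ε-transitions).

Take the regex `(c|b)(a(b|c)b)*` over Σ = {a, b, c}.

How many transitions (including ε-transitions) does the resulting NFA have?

18

Building bottom-up:
Each of the 6 symbol leaves contributes 1 transition (1 symbol, 0 ε).
  c|b : 6 transitions (2 symbol, 4 ε)
  b|c : 6 transitions (2 symbol, 4 ε)
  a(b|c)b : 8 transitions (4 symbol, 4 ε)
  (a(b|c)b)* : 12 transitions (4 symbol, 8 ε)
  (c|b)(a(b|c)b)* : 18 transitions (6 symbol, 12 ε)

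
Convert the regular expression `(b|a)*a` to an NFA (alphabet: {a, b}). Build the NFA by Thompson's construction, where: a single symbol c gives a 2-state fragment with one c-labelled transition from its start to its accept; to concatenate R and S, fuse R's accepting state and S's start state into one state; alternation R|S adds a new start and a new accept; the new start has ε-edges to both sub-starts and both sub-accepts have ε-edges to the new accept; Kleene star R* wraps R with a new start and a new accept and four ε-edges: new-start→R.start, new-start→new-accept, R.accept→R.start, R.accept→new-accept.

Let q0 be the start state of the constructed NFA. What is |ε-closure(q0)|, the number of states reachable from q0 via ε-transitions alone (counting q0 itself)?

Work bottom-up. For each fragment F, track |ε-closure(F.start)| and whether F's accept lies in that closure (i.e. whether F accepts ε). A single-symbol fragment has closure size 1 and does not accept ε.
  b|a → new start ε-reaches every alternative's start; none of them accept ε, so the new accept is not reached: |closure| = 1 + 1 + 1 = 3
  (b|a)* → the star's fresh start ε-reaches both the body's start and the fresh accept: |closure| = 2 + 3 = 5
  (b|a)*a → |closure| = 5 + (1−1) = 5 (closure spills across the concat boundary because the left factor accepts ε)

5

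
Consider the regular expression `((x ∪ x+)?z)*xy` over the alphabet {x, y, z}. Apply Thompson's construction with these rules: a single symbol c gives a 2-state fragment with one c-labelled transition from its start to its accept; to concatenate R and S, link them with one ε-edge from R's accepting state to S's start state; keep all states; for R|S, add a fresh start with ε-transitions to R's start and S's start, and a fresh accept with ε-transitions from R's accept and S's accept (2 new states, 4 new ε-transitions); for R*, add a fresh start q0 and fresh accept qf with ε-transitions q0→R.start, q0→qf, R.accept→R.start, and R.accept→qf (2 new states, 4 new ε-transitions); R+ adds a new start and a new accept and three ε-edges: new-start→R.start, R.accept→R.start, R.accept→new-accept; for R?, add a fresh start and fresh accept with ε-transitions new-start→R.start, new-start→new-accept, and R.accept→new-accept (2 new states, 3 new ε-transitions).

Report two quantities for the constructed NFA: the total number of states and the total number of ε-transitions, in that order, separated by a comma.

18, 17

By structural recursion:
Each of the 5 symbol leaves contributes 2 states and 0 ε-transitions.
  x+ — 4 states, 3 ε-transitions
  x ∪ x+ — 8 states, 7 ε-transitions
  (x ∪ x+)? — 10 states, 10 ε-transitions
  (x ∪ x+)?z — 12 states, 11 ε-transitions
  ((x ∪ x+)?z)* — 14 states, 15 ε-transitions
  ((x ∪ x+)?z)*xy — 18 states, 17 ε-transitions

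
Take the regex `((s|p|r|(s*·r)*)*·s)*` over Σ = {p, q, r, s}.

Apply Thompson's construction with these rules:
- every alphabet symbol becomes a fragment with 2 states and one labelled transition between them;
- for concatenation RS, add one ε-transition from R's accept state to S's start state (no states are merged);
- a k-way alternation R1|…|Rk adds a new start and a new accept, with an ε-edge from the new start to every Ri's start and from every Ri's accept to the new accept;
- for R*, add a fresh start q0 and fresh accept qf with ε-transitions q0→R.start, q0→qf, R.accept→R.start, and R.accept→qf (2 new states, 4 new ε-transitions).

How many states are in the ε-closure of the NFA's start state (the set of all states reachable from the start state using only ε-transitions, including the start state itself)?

16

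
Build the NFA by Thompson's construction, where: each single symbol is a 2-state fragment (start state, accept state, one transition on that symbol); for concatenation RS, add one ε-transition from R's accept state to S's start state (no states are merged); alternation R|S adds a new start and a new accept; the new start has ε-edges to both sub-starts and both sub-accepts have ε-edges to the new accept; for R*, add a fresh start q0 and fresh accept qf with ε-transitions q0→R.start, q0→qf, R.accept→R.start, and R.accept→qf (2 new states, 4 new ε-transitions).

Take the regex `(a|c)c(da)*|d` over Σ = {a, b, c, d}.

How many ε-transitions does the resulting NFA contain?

Bottom-up over the parse tree:
Each of the 6 symbol leaves contributes 0 ε-transitions.
  a|c : 4 ε-transitions
  da : 1 ε-transition
  (da)* : 5 ε-transitions
  (a|c)c(da)* : 11 ε-transitions
  (a|c)c(da)*|d : 15 ε-transitions

15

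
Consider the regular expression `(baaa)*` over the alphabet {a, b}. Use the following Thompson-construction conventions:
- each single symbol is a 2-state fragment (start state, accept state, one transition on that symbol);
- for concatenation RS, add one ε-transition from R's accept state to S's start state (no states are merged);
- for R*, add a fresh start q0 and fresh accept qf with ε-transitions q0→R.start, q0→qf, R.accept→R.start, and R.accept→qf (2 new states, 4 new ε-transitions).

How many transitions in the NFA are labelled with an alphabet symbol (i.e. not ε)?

4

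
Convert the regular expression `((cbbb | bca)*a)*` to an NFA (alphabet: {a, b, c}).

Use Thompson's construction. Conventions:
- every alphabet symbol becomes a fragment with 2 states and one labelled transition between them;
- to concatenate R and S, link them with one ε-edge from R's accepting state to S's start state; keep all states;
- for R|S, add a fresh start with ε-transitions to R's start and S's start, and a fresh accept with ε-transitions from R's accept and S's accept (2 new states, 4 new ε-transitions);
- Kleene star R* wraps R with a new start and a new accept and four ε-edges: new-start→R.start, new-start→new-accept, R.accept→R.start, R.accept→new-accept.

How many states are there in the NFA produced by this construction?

22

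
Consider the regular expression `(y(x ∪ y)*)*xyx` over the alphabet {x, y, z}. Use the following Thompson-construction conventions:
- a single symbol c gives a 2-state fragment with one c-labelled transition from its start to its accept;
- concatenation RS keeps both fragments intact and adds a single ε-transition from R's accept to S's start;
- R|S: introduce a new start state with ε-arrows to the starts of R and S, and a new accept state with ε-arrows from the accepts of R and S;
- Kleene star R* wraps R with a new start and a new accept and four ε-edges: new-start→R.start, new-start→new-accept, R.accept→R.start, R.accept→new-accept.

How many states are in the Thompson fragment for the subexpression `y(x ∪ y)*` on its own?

10

Fragment for `y(x ∪ y)*`:
Each of the 3 symbol leaves contributes a 2-state fragment.
  x ∪ y : 6 states
  (x ∪ y)* : 8 states
  y(x ∪ y)* : 10 states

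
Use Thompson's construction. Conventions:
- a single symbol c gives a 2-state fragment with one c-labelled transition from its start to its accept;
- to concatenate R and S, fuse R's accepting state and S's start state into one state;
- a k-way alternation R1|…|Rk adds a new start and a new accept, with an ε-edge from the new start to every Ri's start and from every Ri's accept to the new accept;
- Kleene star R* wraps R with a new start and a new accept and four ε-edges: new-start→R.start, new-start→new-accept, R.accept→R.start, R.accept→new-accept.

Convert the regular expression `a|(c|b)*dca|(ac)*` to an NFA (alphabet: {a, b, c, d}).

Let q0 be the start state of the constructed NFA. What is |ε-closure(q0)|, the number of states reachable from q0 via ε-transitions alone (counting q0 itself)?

11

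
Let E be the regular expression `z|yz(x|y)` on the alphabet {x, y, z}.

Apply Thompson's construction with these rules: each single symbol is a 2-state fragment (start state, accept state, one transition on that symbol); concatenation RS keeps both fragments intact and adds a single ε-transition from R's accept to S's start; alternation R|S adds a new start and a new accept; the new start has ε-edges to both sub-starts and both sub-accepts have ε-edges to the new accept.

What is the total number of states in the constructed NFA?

14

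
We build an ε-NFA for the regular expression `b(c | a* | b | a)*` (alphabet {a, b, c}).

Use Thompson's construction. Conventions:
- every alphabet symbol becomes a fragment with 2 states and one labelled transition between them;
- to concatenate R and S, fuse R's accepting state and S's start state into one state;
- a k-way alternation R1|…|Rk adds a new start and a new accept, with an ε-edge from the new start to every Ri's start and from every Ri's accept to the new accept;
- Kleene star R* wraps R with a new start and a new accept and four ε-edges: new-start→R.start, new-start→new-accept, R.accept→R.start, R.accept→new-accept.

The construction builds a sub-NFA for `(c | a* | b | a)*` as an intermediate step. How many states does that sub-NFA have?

Fragment for `(c | a* | b | a)*`:
Each of the 4 symbol leaves contributes a 2-state fragment.
  a* → 4 states
  c | a* | b | a → 12 states
  (c | a* | b | a)* → 14 states

14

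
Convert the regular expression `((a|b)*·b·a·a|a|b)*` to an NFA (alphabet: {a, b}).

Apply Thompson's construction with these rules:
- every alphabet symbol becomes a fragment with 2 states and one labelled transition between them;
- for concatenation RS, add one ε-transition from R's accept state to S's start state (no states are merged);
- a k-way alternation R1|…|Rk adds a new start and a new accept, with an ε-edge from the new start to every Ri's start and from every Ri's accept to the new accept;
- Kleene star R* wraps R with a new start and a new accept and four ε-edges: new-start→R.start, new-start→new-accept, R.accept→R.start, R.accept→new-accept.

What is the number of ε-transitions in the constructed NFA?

21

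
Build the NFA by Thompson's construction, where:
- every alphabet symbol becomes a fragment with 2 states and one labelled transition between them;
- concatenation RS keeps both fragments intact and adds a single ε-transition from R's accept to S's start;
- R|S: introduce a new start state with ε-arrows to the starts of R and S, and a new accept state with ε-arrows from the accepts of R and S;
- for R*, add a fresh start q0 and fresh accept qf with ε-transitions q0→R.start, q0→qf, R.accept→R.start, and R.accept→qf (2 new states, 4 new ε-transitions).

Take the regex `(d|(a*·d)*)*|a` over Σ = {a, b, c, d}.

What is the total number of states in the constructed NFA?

18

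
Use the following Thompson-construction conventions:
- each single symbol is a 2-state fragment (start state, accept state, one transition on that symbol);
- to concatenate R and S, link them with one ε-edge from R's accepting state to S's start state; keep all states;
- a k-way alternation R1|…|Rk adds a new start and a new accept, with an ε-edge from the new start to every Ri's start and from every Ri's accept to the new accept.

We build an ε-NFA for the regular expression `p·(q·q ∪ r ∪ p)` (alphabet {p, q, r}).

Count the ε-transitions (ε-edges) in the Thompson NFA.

8

Building bottom-up:
Each of the 5 symbol leaves contributes 0 ε-transitions.
  q·q — 1 ε-transition
  q·q ∪ r ∪ p — 7 ε-transitions
  p·(q·q ∪ r ∪ p) — 8 ε-transitions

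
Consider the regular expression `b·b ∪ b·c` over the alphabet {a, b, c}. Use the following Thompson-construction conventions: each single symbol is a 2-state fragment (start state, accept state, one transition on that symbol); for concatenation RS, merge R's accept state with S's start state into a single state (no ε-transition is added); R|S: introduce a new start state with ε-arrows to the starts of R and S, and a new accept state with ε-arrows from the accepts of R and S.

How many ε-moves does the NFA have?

4

Building bottom-up:
Each of the 4 symbol leaves contributes 0 ε-transitions.
  b·b = 0 ε-transitions
  b·c = 0 ε-transitions
  b·b ∪ b·c = 4 ε-transitions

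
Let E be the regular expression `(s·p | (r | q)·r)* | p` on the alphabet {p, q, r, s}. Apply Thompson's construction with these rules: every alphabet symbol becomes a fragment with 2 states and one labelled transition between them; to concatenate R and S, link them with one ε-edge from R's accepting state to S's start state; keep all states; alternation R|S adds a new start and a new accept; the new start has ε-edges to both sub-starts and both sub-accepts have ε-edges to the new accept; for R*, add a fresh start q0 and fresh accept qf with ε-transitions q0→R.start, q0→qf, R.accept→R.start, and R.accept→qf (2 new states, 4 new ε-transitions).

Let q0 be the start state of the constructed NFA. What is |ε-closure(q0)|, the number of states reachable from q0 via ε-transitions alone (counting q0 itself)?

10

Compute the ε-closure size of each fragment's start state recursively; a symbol fragment's start has no outgoing ε-edge, so its closure is just itself (size 1).
  s·p : same as the first factor's closure: |closure| = 1
  r | q : |closure| = 1 + 1 + 1 = 3 (the new accept is not ε-reachable since no branch accepts ε)
  (r | q)·r : same as the first factor's closure: |closure| = 3
  s·p | (r | q)·r : |closure| = 1 + 1 + 3 = 5 (the new accept is not ε-reachable since no branch accepts ε)
  (s·p | (r | q)·r)* : |closure| = 1 (new start) + 5 (body) + 1 (new accept) = 7
  (s·p | (r | q)·r)* | p : new start ε-reaches every alternative's start; at least one alternative accepts ε, so the union's new accept is reached too: |closure| = 1 + 7 + 1 + 1 = 10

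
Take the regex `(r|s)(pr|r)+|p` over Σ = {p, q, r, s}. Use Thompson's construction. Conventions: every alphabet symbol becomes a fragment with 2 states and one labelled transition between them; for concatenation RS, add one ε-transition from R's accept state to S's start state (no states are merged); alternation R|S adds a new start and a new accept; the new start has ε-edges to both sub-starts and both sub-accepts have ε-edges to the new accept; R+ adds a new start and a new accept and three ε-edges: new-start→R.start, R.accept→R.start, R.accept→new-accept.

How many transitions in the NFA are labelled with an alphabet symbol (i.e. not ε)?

6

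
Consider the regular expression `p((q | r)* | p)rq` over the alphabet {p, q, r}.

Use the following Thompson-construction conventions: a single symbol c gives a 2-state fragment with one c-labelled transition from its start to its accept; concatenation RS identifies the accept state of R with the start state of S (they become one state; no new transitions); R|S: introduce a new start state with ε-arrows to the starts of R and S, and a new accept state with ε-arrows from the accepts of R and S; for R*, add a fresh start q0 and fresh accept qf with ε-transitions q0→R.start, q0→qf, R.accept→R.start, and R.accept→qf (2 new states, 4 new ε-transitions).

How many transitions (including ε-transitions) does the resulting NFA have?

Recursing over subexpressions:
Each of the 6 symbol leaves contributes 1 transition (1 symbol, 0 ε).
  q | r = 6 transitions (2 symbol, 4 ε)
  (q | r)* = 10 transitions (2 symbol, 8 ε)
  (q | r)* | p = 15 transitions (3 symbol, 12 ε)
  p((q | r)* | p)rq = 18 transitions (6 symbol, 12 ε)

18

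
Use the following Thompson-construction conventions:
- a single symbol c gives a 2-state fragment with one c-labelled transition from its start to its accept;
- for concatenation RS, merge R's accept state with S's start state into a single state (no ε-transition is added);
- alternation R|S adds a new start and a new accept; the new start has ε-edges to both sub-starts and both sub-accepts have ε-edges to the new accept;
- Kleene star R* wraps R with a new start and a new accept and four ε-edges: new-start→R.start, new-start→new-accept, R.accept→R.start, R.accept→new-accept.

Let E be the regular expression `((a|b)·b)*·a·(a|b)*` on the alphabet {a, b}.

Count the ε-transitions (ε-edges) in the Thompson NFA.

16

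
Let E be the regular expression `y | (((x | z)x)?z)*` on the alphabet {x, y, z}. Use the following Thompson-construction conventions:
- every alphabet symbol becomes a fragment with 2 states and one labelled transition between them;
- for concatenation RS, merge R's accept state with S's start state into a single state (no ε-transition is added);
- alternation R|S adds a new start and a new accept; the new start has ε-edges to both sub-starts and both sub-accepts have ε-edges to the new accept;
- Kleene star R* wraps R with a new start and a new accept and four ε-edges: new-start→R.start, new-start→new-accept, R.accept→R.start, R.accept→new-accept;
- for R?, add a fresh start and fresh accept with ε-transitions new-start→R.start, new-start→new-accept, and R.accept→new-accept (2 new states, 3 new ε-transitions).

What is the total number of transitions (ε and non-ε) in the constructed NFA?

By structural recursion:
Each of the 5 symbol leaves contributes 1 transition (1 symbol, 0 ε).
  x | z = 6 transitions (2 symbol, 4 ε)
  (x | z)x = 7 transitions (3 symbol, 4 ε)
  ((x | z)x)? = 10 transitions (3 symbol, 7 ε)
  ((x | z)x)?z = 11 transitions (4 symbol, 7 ε)
  (((x | z)x)?z)* = 15 transitions (4 symbol, 11 ε)
  y | (((x | z)x)?z)* = 20 transitions (5 symbol, 15 ε)

20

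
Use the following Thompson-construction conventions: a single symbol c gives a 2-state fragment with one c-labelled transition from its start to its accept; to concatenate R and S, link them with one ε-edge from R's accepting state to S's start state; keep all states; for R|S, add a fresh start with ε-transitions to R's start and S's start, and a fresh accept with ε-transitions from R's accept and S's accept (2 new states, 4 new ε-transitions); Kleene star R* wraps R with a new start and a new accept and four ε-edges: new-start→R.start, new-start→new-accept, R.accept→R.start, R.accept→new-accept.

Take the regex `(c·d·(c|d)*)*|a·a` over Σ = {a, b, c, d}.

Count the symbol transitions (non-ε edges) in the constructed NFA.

6

By structural recursion:
Each of the 6 symbol leaves contributes exactly 1 symbol transition.
  c|d : 2 symbol transitions
  (c|d)* : 2 symbol transitions
  c·d·(c|d)* : 4 symbol transitions
  (c·d·(c|d)*)* : 4 symbol transitions
  a·a : 2 symbol transitions
  (c·d·(c|d)*)*|a·a : 6 symbol transitions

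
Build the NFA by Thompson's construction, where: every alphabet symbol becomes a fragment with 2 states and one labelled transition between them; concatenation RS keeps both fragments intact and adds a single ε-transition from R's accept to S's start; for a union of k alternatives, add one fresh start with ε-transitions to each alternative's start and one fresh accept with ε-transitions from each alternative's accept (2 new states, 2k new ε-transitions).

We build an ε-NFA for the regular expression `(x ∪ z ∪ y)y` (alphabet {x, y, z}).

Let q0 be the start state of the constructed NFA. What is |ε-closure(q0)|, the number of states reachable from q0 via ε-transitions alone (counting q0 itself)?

4

Work bottom-up. For each fragment F, track |ε-closure(F.start)| and whether F's accept lies in that closure (i.e. whether F accepts ε). A single-symbol fragment has closure size 1 and does not accept ε.
  x ∪ z ∪ y → C = 1 + 1 + 1 + 1 = 4 (the new accept is not ε-reachable since no branch accepts ε)
  (x ∪ z ∪ y)y → C equals the left operand's closure size = 4 (its accept is not ε-reachable, so the closure stops there)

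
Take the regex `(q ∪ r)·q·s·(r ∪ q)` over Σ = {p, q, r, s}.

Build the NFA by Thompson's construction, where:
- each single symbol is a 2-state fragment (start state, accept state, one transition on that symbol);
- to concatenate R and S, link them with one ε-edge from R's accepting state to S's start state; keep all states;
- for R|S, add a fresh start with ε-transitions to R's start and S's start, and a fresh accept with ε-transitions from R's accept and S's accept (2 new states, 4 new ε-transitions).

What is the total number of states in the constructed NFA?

16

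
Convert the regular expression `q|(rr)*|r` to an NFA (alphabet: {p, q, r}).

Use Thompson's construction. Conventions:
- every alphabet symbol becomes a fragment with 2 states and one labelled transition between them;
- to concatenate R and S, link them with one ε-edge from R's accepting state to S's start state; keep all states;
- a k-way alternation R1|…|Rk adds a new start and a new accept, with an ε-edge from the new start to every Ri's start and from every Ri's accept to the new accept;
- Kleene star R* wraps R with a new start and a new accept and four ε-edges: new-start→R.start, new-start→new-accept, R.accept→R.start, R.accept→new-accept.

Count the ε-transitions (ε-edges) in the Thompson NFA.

11

Recursing over subexpressions:
Each of the 4 symbol leaves contributes 0 ε-transitions.
  rr — 1 ε-transition
  (rr)* — 5 ε-transitions
  q|(rr)*|r — 11 ε-transitions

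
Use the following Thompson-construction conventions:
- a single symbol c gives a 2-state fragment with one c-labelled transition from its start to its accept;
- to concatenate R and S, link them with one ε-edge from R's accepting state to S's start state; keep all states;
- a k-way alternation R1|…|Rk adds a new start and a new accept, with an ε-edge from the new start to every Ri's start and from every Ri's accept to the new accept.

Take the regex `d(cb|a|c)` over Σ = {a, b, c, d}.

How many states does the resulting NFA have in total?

12

Building bottom-up:
Each of the 5 symbol leaves contributes a 2-state fragment.
  cb — 4 states
  cb|a|c — 10 states
  d(cb|a|c) — 12 states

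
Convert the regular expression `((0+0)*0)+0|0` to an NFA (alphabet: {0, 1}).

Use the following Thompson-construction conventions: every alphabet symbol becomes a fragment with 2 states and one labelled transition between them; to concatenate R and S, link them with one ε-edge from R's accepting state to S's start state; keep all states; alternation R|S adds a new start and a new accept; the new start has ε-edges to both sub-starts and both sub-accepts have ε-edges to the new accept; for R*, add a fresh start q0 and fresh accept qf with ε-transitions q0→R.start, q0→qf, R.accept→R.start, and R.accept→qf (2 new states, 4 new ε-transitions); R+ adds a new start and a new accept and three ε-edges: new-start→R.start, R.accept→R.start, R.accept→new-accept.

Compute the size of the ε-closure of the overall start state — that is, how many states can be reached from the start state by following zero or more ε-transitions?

Compute the ε-closure size of each fragment's start state recursively; a symbol fragment's start has no outgoing ε-edge, so its closure is just itself (size 1).
  0+ — new start ε-reaches only the body's start; the new accept needs a symbol first: C = 1 + 1 = 2
  0+0 — C equals the left operand's closure size = 2 (its accept is not ε-reachable, so the closure stops there)
  (0+0)* — the star's fresh start ε-reaches both the body's start and the fresh accept: C = 2 + 2 = 4
  (0+0)*0 — C = 4 + 1 = 5 (closure spills across the concat boundary because the left factor accepts ε)
  ((0+0)*0)+ — new start ε-reaches only the body's start; the new accept needs a symbol first: C = 1 + 5 = 6
  ((0+0)*0)+0 — same as the first factor's closure: C = 6
  ((0+0)*0)+0|0 — C = 1 + 6 + 1 = 8 (the new accept is not ε-reachable since no branch accepts ε)

8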